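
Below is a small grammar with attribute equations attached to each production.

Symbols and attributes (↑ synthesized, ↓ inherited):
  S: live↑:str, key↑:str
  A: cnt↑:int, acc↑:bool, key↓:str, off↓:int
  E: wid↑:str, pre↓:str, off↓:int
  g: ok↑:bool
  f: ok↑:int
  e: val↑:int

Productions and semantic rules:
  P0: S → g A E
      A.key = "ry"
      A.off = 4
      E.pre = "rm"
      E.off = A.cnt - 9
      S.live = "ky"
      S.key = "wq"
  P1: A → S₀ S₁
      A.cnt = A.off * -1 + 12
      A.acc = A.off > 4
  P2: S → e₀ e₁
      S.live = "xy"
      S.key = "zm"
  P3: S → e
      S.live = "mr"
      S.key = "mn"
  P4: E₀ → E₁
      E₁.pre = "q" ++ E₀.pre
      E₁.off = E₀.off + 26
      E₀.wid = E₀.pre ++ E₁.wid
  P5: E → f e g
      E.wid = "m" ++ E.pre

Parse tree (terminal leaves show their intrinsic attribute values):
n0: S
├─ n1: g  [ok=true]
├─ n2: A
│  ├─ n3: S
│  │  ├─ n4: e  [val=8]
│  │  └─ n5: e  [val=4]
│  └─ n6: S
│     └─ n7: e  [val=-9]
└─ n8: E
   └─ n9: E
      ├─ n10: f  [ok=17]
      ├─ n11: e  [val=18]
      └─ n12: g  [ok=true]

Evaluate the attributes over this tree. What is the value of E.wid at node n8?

1. n1.ok = true  [terminal]
2. n2.key = "ry"  ["ry"]
3. n2.off = 4  [4]
4. n4.val = 8  [terminal]
5. n5.val = 4  [terminal]
6. n3.live = "xy"  ["xy"]
7. n3.key = "zm"  ["zm"]
8. n7.val = -9  [terminal]
9. n6.live = "mr"  ["mr"]
10. n6.key = "mn"  ["mn"]
11. n2.cnt = 8  [A.off * -1 + 12]
12. n2.acc = false  [A.off > 4]
13. n8.pre = "rm"  ["rm"]
14. n8.off = -1  [A.cnt - 9]
15. n9.pre = "qrm"  ["q" ++ E₀.pre]
16. n9.off = 25  [E₀.off + 26]
17. n10.ok = 17  [terminal]
18. n11.val = 18  [terminal]
19. n12.ok = true  [terminal]
20. n9.wid = "mqrm"  ["m" ++ E.pre]
21. n8.wid = "rmmqrm"  [E₀.pre ++ E₁.wid]
22. n0.live = "ky"  ["ky"]
23. n0.key = "wq"  ["wq"]

"rmmqrm"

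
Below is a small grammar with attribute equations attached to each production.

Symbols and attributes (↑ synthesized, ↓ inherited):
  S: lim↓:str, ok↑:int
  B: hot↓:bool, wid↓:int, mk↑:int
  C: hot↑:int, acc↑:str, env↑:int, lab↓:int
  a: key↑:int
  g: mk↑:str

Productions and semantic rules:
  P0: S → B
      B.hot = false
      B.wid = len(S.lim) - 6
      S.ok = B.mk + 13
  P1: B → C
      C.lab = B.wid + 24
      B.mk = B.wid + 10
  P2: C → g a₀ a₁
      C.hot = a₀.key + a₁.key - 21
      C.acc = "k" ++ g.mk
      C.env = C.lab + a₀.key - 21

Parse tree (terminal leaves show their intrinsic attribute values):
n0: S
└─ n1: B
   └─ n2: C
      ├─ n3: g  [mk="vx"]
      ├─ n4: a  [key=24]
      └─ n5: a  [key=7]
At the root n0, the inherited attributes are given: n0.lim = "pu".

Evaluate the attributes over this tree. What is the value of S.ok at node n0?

1. n0.lim = "pu"  [given at root]
2. n1.hot = false  [false]
3. n1.wid = -4  [len(S.lim) - 6]
4. n2.lab = 20  [B.wid + 24]
5. n3.mk = "vx"  [terminal]
6. n4.key = 24  [terminal]
7. n5.key = 7  [terminal]
8. n2.hot = 10  [a₀.key + a₁.key - 21]
9. n2.acc = "kvx"  ["k" ++ g.mk]
10. n2.env = 23  [C.lab + a₀.key - 21]
11. n1.mk = 6  [B.wid + 10]
12. n0.ok = 19  [B.mk + 13]

19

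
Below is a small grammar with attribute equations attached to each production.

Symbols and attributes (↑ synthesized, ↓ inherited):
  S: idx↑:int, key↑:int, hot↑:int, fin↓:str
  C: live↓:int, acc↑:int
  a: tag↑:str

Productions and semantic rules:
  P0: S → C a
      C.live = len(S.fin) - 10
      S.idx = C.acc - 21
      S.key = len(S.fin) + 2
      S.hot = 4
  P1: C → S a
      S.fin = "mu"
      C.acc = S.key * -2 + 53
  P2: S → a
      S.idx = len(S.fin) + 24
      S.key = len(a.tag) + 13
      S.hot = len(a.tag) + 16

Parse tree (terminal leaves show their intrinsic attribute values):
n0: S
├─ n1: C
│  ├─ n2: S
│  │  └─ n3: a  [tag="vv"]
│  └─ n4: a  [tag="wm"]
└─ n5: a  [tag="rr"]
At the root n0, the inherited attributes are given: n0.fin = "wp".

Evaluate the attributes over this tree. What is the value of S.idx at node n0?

1. n0.fin = "wp"  [given at root]
2. n1.live = -8  [len(S.fin) - 10]
3. n2.fin = "mu"  ["mu"]
4. n3.tag = "vv"  [terminal]
5. n2.idx = 26  [len(S.fin) + 24]
6. n2.key = 15  [len(a.tag) + 13]
7. n2.hot = 18  [len(a.tag) + 16]
8. n4.tag = "wm"  [terminal]
9. n1.acc = 23  [S.key * -2 + 53]
10. n5.tag = "rr"  [terminal]
11. n0.idx = 2  [C.acc - 21]
12. n0.key = 4  [len(S.fin) + 2]
13. n0.hot = 4  [4]

2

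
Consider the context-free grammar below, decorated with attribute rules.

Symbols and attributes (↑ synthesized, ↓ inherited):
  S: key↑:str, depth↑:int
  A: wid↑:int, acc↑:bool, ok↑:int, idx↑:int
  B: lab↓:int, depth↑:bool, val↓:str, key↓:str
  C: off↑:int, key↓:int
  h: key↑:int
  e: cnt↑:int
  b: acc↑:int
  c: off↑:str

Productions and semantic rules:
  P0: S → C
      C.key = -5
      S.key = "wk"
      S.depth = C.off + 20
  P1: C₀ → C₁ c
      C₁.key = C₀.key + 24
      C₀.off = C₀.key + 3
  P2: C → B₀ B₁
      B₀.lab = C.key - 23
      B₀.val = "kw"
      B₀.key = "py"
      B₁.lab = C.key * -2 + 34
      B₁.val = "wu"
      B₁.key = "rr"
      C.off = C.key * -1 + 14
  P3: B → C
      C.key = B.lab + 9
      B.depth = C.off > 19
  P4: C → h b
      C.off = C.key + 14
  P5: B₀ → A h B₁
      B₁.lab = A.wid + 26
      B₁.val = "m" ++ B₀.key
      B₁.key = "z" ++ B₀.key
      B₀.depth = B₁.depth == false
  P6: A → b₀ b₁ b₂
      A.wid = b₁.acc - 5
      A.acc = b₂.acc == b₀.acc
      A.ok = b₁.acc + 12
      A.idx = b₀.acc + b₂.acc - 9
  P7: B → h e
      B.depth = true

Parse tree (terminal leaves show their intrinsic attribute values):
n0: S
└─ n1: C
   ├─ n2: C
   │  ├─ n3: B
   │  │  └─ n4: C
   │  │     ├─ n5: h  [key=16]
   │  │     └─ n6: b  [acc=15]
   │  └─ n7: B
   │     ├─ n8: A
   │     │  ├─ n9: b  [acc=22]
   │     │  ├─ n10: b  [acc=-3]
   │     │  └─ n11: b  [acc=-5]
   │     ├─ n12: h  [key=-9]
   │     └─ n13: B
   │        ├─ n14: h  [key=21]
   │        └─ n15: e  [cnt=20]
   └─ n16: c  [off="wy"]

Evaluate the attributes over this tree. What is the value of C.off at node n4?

1. n1.key = -5  [-5]
2. n2.key = 19  [C₀.key + 24]
3. n3.lab = -4  [C.key - 23]
4. n3.val = "kw"  ["kw"]
5. n3.key = "py"  ["py"]
6. n4.key = 5  [B.lab + 9]
7. n5.key = 16  [terminal]
8. n6.acc = 15  [terminal]
9. n4.off = 19  [C.key + 14]
10. n3.depth = false  [C.off > 19]
11. n7.lab = -4  [C.key * -2 + 34]
12. n7.val = "wu"  ["wu"]
13. n7.key = "rr"  ["rr"]
14. n9.acc = 22  [terminal]
15. n10.acc = -3  [terminal]
16. n11.acc = -5  [terminal]
17. n8.wid = -8  [b₁.acc - 5]
18. n8.acc = false  [b₂.acc == b₀.acc]
19. n8.ok = 9  [b₁.acc + 12]
20. n8.idx = 8  [b₀.acc + b₂.acc - 9]
21. n12.key = -9  [terminal]
22. n13.lab = 18  [A.wid + 26]
23. n13.val = "mrr"  ["m" ++ B₀.key]
24. n13.key = "zrr"  ["z" ++ B₀.key]
25. n14.key = 21  [terminal]
26. n15.cnt = 20  [terminal]
27. n13.depth = true  [true]
28. n7.depth = false  [B₁.depth == false]
29. n2.off = -5  [C.key * -1 + 14]
30. n16.off = "wy"  [terminal]
31. n1.off = -2  [C₀.key + 3]
32. n0.key = "wk"  ["wk"]
33. n0.depth = 18  [C.off + 20]

19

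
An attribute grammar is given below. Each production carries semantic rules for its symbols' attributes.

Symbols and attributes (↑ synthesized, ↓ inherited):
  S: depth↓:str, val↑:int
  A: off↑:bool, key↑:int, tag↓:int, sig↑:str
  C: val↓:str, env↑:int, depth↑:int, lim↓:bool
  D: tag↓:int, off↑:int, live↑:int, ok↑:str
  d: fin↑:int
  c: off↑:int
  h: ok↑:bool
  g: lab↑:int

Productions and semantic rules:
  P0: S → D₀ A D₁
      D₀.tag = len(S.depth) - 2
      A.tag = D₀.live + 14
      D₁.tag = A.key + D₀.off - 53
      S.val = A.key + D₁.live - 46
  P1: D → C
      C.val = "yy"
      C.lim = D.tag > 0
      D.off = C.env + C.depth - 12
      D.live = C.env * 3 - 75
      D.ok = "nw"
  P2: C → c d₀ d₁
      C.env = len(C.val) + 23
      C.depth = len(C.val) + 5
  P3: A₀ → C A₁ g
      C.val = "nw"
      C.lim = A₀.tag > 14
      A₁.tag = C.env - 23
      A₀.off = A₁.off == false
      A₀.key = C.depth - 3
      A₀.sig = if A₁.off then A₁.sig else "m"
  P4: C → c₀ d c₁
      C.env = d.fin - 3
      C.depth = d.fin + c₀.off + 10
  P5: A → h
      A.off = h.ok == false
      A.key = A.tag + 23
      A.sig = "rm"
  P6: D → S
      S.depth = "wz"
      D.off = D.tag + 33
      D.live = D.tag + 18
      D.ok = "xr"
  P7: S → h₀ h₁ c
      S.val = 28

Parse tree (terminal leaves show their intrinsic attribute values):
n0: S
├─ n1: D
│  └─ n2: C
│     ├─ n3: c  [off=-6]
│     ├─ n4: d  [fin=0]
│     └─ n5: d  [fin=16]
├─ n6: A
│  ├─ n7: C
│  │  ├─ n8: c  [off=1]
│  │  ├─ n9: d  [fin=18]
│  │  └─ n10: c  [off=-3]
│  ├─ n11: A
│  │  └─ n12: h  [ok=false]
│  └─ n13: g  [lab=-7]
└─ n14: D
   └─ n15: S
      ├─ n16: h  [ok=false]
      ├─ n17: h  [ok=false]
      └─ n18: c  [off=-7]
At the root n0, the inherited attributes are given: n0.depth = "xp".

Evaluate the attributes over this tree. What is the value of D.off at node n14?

1. n0.depth = "xp"  [given at root]
2. n1.tag = 0  [len(S.depth) - 2]
3. n2.val = "yy"  ["yy"]
4. n2.lim = false  [D.tag > 0]
5. n3.off = -6  [terminal]
6. n4.fin = 0  [terminal]
7. n5.fin = 16  [terminal]
8. n2.env = 25  [len(C.val) + 23]
9. n2.depth = 7  [len(C.val) + 5]
10. n1.off = 20  [C.env + C.depth - 12]
11. n1.live = 0  [C.env * 3 - 75]
12. n1.ok = "nw"  ["nw"]
13. n6.tag = 14  [D₀.live + 14]
14. n7.val = "nw"  ["nw"]
15. n7.lim = false  [A₀.tag > 14]
16. n8.off = 1  [terminal]
17. n9.fin = 18  [terminal]
18. n10.off = -3  [terminal]
19. n7.env = 15  [d.fin - 3]
20. n7.depth = 29  [d.fin + c₀.off + 10]
21. n11.tag = -8  [C.env - 23]
22. n12.ok = false  [terminal]
23. n11.off = true  [h.ok == false]
24. n11.key = 15  [A.tag + 23]
25. n11.sig = "rm"  ["rm"]
26. n13.lab = -7  [terminal]
27. n6.off = false  [A₁.off == false]
28. n6.key = 26  [C.depth - 3]
29. n6.sig = "rm"  [if A₁.off then A₁.sig else "m"]
30. n14.tag = -7  [A.key + D₀.off - 53]
31. n15.depth = "wz"  ["wz"]
32. n16.ok = false  [terminal]
33. n17.ok = false  [terminal]
34. n18.off = -7  [terminal]
35. n15.val = 28  [28]
36. n14.off = 26  [D.tag + 33]
37. n14.live = 11  [D.tag + 18]
38. n14.ok = "xr"  ["xr"]
39. n0.val = -9  [A.key + D₁.live - 46]

26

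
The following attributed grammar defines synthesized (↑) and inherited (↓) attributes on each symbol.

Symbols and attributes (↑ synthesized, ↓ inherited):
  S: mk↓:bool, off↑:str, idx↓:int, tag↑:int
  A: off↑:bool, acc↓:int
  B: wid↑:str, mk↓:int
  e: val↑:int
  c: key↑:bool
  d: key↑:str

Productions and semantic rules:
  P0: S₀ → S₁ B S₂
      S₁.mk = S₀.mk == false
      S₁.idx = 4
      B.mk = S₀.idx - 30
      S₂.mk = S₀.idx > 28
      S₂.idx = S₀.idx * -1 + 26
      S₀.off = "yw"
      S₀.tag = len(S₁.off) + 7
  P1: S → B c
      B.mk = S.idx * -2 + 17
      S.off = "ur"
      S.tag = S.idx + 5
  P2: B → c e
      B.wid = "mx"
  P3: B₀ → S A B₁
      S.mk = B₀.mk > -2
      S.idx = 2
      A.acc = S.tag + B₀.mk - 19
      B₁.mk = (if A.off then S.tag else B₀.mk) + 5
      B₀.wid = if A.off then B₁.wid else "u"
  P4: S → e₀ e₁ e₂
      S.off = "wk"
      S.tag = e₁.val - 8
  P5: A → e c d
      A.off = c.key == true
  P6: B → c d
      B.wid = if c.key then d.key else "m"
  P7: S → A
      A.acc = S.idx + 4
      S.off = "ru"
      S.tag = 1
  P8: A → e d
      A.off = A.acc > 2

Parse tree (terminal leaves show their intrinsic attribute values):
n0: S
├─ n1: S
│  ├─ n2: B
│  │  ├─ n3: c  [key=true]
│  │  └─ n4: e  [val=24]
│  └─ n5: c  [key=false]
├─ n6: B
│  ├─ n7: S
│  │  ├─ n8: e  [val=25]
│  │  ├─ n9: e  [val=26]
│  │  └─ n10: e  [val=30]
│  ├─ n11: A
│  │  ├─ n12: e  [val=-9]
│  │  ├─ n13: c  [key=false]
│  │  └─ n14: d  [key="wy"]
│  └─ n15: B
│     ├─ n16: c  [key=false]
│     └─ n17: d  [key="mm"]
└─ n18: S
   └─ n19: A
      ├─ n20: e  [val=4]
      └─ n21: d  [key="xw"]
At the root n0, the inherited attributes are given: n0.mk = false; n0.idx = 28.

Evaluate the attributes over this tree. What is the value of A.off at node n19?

false

1. n0.mk = false  [given at root]
2. n0.idx = 28  [given at root]
3. n1.mk = true  [S₀.mk == false]
4. n1.idx = 4  [4]
5. n2.mk = 9  [S.idx * -2 + 17]
6. n3.key = true  [terminal]
7. n4.val = 24  [terminal]
8. n2.wid = "mx"  ["mx"]
9. n5.key = false  [terminal]
10. n1.off = "ur"  ["ur"]
11. n1.tag = 9  [S.idx + 5]
12. n6.mk = -2  [S₀.idx - 30]
13. n7.mk = false  [B₀.mk > -2]
14. n7.idx = 2  [2]
15. n8.val = 25  [terminal]
16. n9.val = 26  [terminal]
17. n10.val = 30  [terminal]
18. n7.off = "wk"  ["wk"]
19. n7.tag = 18  [e₁.val - 8]
20. n11.acc = -3  [S.tag + B₀.mk - 19]
21. n12.val = -9  [terminal]
22. n13.key = false  [terminal]
23. n14.key = "wy"  [terminal]
24. n11.off = false  [c.key == true]
25. n15.mk = 3  [(if A.off then S.tag else B₀.mk) + 5]
26. n16.key = false  [terminal]
27. n17.key = "mm"  [terminal]
28. n15.wid = "m"  [if c.key then d.key else "m"]
29. n6.wid = "u"  [if A.off then B₁.wid else "u"]
30. n18.mk = false  [S₀.idx > 28]
31. n18.idx = -2  [S₀.idx * -1 + 26]
32. n19.acc = 2  [S.idx + 4]
33. n20.val = 4  [terminal]
34. n21.key = "xw"  [terminal]
35. n19.off = false  [A.acc > 2]
36. n18.off = "ru"  ["ru"]
37. n18.tag = 1  [1]
38. n0.off = "yw"  ["yw"]
39. n0.tag = 9  [len(S₁.off) + 7]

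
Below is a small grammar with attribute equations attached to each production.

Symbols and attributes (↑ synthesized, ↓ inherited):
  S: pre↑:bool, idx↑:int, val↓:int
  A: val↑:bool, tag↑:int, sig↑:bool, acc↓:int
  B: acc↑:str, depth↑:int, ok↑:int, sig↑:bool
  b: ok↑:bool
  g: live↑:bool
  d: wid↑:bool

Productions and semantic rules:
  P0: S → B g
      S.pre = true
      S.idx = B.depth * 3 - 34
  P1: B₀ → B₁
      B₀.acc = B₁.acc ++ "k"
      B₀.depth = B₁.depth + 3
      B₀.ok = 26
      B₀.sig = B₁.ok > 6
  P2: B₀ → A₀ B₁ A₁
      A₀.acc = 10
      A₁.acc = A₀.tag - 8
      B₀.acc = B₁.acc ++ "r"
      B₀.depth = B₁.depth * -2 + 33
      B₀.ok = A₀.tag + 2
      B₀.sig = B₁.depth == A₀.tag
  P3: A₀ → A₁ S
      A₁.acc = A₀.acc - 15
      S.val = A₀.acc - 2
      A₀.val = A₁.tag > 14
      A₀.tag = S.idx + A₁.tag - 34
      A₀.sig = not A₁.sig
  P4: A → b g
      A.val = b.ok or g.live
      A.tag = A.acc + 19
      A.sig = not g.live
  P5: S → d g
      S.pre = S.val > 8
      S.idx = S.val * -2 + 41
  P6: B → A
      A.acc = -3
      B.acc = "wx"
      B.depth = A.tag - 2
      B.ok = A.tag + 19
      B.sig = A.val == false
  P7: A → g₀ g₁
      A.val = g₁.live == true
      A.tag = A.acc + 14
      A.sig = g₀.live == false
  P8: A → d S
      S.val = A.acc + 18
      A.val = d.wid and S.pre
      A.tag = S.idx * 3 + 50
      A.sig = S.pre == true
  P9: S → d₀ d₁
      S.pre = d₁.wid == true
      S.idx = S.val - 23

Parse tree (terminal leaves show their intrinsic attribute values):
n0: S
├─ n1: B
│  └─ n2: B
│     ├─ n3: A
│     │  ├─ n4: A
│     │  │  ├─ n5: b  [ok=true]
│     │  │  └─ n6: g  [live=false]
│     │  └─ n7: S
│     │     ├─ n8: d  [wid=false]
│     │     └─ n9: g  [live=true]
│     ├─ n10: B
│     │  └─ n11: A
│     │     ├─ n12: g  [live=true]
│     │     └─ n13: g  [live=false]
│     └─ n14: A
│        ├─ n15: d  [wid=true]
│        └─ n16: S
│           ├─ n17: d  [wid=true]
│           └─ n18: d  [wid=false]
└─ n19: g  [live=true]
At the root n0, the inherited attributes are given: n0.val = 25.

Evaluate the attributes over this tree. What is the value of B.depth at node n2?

1. n0.val = 25  [given at root]
2. n3.acc = 10  [10]
3. n4.acc = -5  [A₀.acc - 15]
4. n5.ok = true  [terminal]
5. n6.live = false  [terminal]
6. n4.val = true  [b.ok or g.live]
7. n4.tag = 14  [A.acc + 19]
8. n4.sig = true  [not g.live]
9. n7.val = 8  [A₀.acc - 2]
10. n8.wid = false  [terminal]
11. n9.live = true  [terminal]
12. n7.pre = false  [S.val > 8]
13. n7.idx = 25  [S.val * -2 + 41]
14. n3.val = false  [A₁.tag > 14]
15. n3.tag = 5  [S.idx + A₁.tag - 34]
16. n3.sig = false  [not A₁.sig]
17. n11.acc = -3  [-3]
18. n12.live = true  [terminal]
19. n13.live = false  [terminal]
20. n11.val = false  [g₁.live == true]
21. n11.tag = 11  [A.acc + 14]
22. n11.sig = false  [g₀.live == false]
23. n10.acc = "wx"  ["wx"]
24. n10.depth = 9  [A.tag - 2]
25. n10.ok = 30  [A.tag + 19]
26. n10.sig = true  [A.val == false]
27. n14.acc = -3  [A₀.tag - 8]
28. n15.wid = true  [terminal]
29. n16.val = 15  [A.acc + 18]
30. n17.wid = true  [terminal]
31. n18.wid = false  [terminal]
32. n16.pre = false  [d₁.wid == true]
33. n16.idx = -8  [S.val - 23]
34. n14.val = false  [d.wid and S.pre]
35. n14.tag = 26  [S.idx * 3 + 50]
36. n14.sig = false  [S.pre == true]
37. n2.acc = "wxr"  [B₁.acc ++ "r"]
38. n2.depth = 15  [B₁.depth * -2 + 33]
39. n2.ok = 7  [A₀.tag + 2]
40. n2.sig = false  [B₁.depth == A₀.tag]
41. n1.acc = "wxrk"  [B₁.acc ++ "k"]
42. n1.depth = 18  [B₁.depth + 3]
43. n1.ok = 26  [26]
44. n1.sig = true  [B₁.ok > 6]
45. n19.live = true  [terminal]
46. n0.pre = true  [true]
47. n0.idx = 20  [B.depth * 3 - 34]

15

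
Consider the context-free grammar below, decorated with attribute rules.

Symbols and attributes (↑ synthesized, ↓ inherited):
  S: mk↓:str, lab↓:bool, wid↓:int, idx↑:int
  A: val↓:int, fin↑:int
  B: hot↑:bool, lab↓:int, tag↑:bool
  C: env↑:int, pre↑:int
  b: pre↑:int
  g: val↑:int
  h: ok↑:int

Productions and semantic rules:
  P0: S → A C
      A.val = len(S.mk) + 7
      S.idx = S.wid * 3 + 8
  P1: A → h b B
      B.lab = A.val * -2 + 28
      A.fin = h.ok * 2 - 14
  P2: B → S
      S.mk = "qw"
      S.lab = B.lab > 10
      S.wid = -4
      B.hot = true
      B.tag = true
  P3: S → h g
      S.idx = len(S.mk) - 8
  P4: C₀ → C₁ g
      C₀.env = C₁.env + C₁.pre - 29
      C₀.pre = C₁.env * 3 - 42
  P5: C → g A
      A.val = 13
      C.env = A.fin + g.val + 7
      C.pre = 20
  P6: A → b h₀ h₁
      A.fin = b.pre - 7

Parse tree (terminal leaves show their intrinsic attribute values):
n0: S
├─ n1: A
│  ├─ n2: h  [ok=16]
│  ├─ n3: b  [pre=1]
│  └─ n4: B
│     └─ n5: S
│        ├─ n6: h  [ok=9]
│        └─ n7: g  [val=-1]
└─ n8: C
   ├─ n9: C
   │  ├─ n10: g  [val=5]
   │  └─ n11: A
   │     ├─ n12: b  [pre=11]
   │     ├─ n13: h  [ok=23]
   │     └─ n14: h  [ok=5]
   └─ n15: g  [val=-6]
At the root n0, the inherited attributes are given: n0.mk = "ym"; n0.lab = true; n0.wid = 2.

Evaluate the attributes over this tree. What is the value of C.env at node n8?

7

1. n0.mk = "ym"  [given at root]
2. n0.lab = true  [given at root]
3. n0.wid = 2  [given at root]
4. n1.val = 9  [len(S.mk) + 7]
5. n2.ok = 16  [terminal]
6. n3.pre = 1  [terminal]
7. n4.lab = 10  [A.val * -2 + 28]
8. n5.mk = "qw"  ["qw"]
9. n5.lab = false  [B.lab > 10]
10. n5.wid = -4  [-4]
11. n6.ok = 9  [terminal]
12. n7.val = -1  [terminal]
13. n5.idx = -6  [len(S.mk) - 8]
14. n4.hot = true  [true]
15. n4.tag = true  [true]
16. n1.fin = 18  [h.ok * 2 - 14]
17. n10.val = 5  [terminal]
18. n11.val = 13  [13]
19. n12.pre = 11  [terminal]
20. n13.ok = 23  [terminal]
21. n14.ok = 5  [terminal]
22. n11.fin = 4  [b.pre - 7]
23. n9.env = 16  [A.fin + g.val + 7]
24. n9.pre = 20  [20]
25. n15.val = -6  [terminal]
26. n8.env = 7  [C₁.env + C₁.pre - 29]
27. n8.pre = 6  [C₁.env * 3 - 42]
28. n0.idx = 14  [S.wid * 3 + 8]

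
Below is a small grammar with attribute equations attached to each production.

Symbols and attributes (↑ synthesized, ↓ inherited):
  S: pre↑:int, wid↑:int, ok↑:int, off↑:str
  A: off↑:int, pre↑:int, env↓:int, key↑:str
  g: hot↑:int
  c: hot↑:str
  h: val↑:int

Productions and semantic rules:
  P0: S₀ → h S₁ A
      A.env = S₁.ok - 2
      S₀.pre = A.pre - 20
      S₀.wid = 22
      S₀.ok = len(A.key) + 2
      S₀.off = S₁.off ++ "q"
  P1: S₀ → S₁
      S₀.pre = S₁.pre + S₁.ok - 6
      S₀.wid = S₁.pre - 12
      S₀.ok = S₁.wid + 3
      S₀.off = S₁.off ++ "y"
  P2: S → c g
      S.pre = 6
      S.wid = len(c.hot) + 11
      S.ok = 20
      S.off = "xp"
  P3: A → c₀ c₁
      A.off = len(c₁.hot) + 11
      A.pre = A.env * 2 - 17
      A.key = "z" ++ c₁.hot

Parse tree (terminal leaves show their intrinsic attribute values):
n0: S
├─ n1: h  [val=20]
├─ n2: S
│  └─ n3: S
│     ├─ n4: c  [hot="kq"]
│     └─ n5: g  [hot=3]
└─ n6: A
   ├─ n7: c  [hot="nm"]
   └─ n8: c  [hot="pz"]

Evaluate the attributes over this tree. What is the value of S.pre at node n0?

1. n1.val = 20  [terminal]
2. n4.hot = "kq"  [terminal]
3. n5.hot = 3  [terminal]
4. n3.pre = 6  [6]
5. n3.wid = 13  [len(c.hot) + 11]
6. n3.ok = 20  [20]
7. n3.off = "xp"  ["xp"]
8. n2.pre = 20  [S₁.pre + S₁.ok - 6]
9. n2.wid = -6  [S₁.pre - 12]
10. n2.ok = 16  [S₁.wid + 3]
11. n2.off = "xpy"  [S₁.off ++ "y"]
12. n6.env = 14  [S₁.ok - 2]
13. n7.hot = "nm"  [terminal]
14. n8.hot = "pz"  [terminal]
15. n6.off = 13  [len(c₁.hot) + 11]
16. n6.pre = 11  [A.env * 2 - 17]
17. n6.key = "zpz"  ["z" ++ c₁.hot]
18. n0.pre = -9  [A.pre - 20]
19. n0.wid = 22  [22]
20. n0.ok = 5  [len(A.key) + 2]
21. n0.off = "xpyq"  [S₁.off ++ "q"]

-9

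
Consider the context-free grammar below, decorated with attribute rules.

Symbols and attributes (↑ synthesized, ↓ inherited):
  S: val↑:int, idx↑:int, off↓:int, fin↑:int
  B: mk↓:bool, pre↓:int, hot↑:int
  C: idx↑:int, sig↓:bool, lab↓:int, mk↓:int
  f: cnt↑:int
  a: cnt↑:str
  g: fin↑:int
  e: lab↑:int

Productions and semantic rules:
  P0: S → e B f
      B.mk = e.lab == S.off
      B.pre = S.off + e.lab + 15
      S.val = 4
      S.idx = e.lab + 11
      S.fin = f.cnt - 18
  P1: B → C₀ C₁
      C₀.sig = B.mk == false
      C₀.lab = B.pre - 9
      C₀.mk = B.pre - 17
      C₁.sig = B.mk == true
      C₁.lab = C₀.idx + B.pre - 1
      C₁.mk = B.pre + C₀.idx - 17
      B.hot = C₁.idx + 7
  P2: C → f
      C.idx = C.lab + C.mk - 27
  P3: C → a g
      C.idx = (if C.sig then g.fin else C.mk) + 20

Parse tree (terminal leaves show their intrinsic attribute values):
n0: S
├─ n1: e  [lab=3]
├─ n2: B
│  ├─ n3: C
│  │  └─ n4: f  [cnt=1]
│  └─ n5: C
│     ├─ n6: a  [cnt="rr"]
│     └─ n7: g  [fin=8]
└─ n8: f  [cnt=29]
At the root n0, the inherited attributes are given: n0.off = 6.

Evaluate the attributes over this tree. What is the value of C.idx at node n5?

22

1. n0.off = 6  [given at root]
2. n1.lab = 3  [terminal]
3. n2.mk = false  [e.lab == S.off]
4. n2.pre = 24  [S.off + e.lab + 15]
5. n3.sig = true  [B.mk == false]
6. n3.lab = 15  [B.pre - 9]
7. n3.mk = 7  [B.pre - 17]
8. n4.cnt = 1  [terminal]
9. n3.idx = -5  [C.lab + C.mk - 27]
10. n5.sig = false  [B.mk == true]
11. n5.lab = 18  [C₀.idx + B.pre - 1]
12. n5.mk = 2  [B.pre + C₀.idx - 17]
13. n6.cnt = "rr"  [terminal]
14. n7.fin = 8  [terminal]
15. n5.idx = 22  [(if C.sig then g.fin else C.mk) + 20]
16. n2.hot = 29  [C₁.idx + 7]
17. n8.cnt = 29  [terminal]
18. n0.val = 4  [4]
19. n0.idx = 14  [e.lab + 11]
20. n0.fin = 11  [f.cnt - 18]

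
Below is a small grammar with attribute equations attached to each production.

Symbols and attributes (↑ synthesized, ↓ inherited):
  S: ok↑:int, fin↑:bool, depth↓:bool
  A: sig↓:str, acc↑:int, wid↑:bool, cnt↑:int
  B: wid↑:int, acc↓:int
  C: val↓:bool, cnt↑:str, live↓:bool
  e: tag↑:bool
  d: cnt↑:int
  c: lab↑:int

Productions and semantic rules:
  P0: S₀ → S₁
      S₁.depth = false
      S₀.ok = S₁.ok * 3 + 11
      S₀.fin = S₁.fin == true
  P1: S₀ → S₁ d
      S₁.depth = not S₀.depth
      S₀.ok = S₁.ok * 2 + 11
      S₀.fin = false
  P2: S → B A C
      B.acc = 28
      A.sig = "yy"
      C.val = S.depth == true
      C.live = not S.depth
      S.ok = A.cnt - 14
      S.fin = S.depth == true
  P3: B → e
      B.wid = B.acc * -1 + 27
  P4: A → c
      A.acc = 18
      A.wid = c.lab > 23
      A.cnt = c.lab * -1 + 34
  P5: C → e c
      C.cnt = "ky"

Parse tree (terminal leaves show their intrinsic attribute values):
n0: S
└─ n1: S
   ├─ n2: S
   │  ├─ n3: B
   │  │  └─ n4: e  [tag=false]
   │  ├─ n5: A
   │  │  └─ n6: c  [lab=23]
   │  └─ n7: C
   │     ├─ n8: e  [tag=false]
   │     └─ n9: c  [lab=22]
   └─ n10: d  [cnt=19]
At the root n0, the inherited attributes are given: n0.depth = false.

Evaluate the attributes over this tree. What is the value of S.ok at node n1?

1. n0.depth = false  [given at root]
2. n1.depth = false  [false]
3. n2.depth = true  [not S₀.depth]
4. n3.acc = 28  [28]
5. n4.tag = false  [terminal]
6. n3.wid = -1  [B.acc * -1 + 27]
7. n5.sig = "yy"  ["yy"]
8. n6.lab = 23  [terminal]
9. n5.acc = 18  [18]
10. n5.wid = false  [c.lab > 23]
11. n5.cnt = 11  [c.lab * -1 + 34]
12. n7.val = true  [S.depth == true]
13. n7.live = false  [not S.depth]
14. n8.tag = false  [terminal]
15. n9.lab = 22  [terminal]
16. n7.cnt = "ky"  ["ky"]
17. n2.ok = -3  [A.cnt - 14]
18. n2.fin = true  [S.depth == true]
19. n10.cnt = 19  [terminal]
20. n1.ok = 5  [S₁.ok * 2 + 11]
21. n1.fin = false  [false]
22. n0.ok = 26  [S₁.ok * 3 + 11]
23. n0.fin = false  [S₁.fin == true]

5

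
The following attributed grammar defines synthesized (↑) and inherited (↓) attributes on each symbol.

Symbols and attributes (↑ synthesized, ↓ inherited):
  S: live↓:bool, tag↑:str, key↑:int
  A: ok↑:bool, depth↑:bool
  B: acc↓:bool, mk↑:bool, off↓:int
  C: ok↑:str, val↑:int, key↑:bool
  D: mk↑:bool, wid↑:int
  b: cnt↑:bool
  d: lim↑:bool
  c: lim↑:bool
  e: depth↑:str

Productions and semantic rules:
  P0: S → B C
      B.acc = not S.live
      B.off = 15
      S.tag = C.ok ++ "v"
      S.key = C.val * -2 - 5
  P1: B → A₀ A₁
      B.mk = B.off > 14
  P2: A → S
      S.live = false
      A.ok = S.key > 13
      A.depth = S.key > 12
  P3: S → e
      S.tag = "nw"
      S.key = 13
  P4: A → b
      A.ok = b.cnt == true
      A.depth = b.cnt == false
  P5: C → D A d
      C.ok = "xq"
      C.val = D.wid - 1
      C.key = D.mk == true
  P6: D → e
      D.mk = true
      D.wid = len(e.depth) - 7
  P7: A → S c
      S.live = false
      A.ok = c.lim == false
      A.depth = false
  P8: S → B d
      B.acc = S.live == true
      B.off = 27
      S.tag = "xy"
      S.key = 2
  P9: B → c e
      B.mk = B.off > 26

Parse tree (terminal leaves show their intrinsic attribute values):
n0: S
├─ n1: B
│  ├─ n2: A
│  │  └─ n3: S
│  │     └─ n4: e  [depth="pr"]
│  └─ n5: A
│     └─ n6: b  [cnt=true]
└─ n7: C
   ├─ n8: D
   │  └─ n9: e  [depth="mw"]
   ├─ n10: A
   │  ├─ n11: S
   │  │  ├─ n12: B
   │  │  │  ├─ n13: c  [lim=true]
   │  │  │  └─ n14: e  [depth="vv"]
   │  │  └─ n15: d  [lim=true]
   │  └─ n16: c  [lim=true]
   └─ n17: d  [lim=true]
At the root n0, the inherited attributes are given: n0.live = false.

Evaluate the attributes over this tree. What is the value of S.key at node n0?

1. n0.live = false  [given at root]
2. n1.acc = true  [not S.live]
3. n1.off = 15  [15]
4. n3.live = false  [false]
5. n4.depth = "pr"  [terminal]
6. n3.tag = "nw"  ["nw"]
7. n3.key = 13  [13]
8. n2.ok = false  [S.key > 13]
9. n2.depth = true  [S.key > 12]
10. n6.cnt = true  [terminal]
11. n5.ok = true  [b.cnt == true]
12. n5.depth = false  [b.cnt == false]
13. n1.mk = true  [B.off > 14]
14. n9.depth = "mw"  [terminal]
15. n8.mk = true  [true]
16. n8.wid = -5  [len(e.depth) - 7]
17. n11.live = false  [false]
18. n12.acc = false  [S.live == true]
19. n12.off = 27  [27]
20. n13.lim = true  [terminal]
21. n14.depth = "vv"  [terminal]
22. n12.mk = true  [B.off > 26]
23. n15.lim = true  [terminal]
24. n11.tag = "xy"  ["xy"]
25. n11.key = 2  [2]
26. n16.lim = true  [terminal]
27. n10.ok = false  [c.lim == false]
28. n10.depth = false  [false]
29. n17.lim = true  [terminal]
30. n7.ok = "xq"  ["xq"]
31. n7.val = -6  [D.wid - 1]
32. n7.key = true  [D.mk == true]
33. n0.tag = "xqv"  [C.ok ++ "v"]
34. n0.key = 7  [C.val * -2 - 5]

7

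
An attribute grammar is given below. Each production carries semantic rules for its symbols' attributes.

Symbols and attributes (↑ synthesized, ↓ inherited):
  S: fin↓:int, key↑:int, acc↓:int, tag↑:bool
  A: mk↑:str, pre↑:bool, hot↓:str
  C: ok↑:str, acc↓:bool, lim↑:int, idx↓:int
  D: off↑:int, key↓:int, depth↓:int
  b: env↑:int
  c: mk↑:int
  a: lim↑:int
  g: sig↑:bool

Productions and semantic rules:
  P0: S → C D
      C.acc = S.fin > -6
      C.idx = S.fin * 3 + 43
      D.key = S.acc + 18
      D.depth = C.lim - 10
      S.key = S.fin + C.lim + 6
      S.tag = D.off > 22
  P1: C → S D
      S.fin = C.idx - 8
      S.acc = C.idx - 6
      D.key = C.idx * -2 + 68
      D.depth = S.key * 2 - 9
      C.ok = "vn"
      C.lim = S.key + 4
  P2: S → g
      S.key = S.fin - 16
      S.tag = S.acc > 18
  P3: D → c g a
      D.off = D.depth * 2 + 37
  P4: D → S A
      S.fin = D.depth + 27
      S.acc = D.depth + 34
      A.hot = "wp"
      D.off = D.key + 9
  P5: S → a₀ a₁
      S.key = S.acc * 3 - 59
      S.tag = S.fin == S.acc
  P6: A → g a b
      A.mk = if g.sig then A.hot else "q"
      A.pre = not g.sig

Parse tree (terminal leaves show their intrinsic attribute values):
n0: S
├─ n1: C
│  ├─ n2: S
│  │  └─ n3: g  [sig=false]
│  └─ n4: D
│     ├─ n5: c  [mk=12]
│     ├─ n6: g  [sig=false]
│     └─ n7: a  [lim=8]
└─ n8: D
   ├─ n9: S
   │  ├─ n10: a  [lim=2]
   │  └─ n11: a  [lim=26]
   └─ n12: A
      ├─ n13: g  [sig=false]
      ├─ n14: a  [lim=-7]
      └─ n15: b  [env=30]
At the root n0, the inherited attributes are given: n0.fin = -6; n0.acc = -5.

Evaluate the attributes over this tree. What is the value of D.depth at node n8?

-5

1. n0.fin = -6  [given at root]
2. n0.acc = -5  [given at root]
3. n1.acc = false  [S.fin > -6]
4. n1.idx = 25  [S.fin * 3 + 43]
5. n2.fin = 17  [C.idx - 8]
6. n2.acc = 19  [C.idx - 6]
7. n3.sig = false  [terminal]
8. n2.key = 1  [S.fin - 16]
9. n2.tag = true  [S.acc > 18]
10. n4.key = 18  [C.idx * -2 + 68]
11. n4.depth = -7  [S.key * 2 - 9]
12. n5.mk = 12  [terminal]
13. n6.sig = false  [terminal]
14. n7.lim = 8  [terminal]
15. n4.off = 23  [D.depth * 2 + 37]
16. n1.ok = "vn"  ["vn"]
17. n1.lim = 5  [S.key + 4]
18. n8.key = 13  [S.acc + 18]
19. n8.depth = -5  [C.lim - 10]
20. n9.fin = 22  [D.depth + 27]
21. n9.acc = 29  [D.depth + 34]
22. n10.lim = 2  [terminal]
23. n11.lim = 26  [terminal]
24. n9.key = 28  [S.acc * 3 - 59]
25. n9.tag = false  [S.fin == S.acc]
26. n12.hot = "wp"  ["wp"]
27. n13.sig = false  [terminal]
28. n14.lim = -7  [terminal]
29. n15.env = 30  [terminal]
30. n12.mk = "q"  [if g.sig then A.hot else "q"]
31. n12.pre = true  [not g.sig]
32. n8.off = 22  [D.key + 9]
33. n0.key = 5  [S.fin + C.lim + 6]
34. n0.tag = false  [D.off > 22]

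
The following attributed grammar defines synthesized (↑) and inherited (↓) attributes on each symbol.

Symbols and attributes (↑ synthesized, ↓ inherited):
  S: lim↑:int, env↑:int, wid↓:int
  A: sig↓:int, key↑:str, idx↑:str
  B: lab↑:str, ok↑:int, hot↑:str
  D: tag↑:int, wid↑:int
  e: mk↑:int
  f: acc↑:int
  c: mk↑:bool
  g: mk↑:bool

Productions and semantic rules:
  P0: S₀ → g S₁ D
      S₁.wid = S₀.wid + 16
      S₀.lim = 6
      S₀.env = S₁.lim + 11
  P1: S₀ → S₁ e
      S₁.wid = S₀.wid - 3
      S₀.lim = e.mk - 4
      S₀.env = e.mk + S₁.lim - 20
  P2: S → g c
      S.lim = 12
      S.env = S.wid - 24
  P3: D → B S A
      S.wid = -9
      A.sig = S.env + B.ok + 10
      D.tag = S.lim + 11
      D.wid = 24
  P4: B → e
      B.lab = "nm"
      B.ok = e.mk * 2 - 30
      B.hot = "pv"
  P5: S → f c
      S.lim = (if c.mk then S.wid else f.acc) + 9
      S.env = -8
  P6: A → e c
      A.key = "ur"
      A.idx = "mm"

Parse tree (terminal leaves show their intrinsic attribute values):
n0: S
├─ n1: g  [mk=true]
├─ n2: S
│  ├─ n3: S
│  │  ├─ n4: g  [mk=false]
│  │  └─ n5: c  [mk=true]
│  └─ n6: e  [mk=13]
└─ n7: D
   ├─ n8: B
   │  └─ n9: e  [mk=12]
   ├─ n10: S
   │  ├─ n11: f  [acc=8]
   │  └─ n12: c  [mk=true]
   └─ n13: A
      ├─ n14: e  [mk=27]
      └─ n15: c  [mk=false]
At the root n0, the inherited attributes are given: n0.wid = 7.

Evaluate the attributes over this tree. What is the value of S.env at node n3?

-4

1. n0.wid = 7  [given at root]
2. n1.mk = true  [terminal]
3. n2.wid = 23  [S₀.wid + 16]
4. n3.wid = 20  [S₀.wid - 3]
5. n4.mk = false  [terminal]
6. n5.mk = true  [terminal]
7. n3.lim = 12  [12]
8. n3.env = -4  [S.wid - 24]
9. n6.mk = 13  [terminal]
10. n2.lim = 9  [e.mk - 4]
11. n2.env = 5  [e.mk + S₁.lim - 20]
12. n9.mk = 12  [terminal]
13. n8.lab = "nm"  ["nm"]
14. n8.ok = -6  [e.mk * 2 - 30]
15. n8.hot = "pv"  ["pv"]
16. n10.wid = -9  [-9]
17. n11.acc = 8  [terminal]
18. n12.mk = true  [terminal]
19. n10.lim = 0  [(if c.mk then S.wid else f.acc) + 9]
20. n10.env = -8  [-8]
21. n13.sig = -4  [S.env + B.ok + 10]
22. n14.mk = 27  [terminal]
23. n15.mk = false  [terminal]
24. n13.key = "ur"  ["ur"]
25. n13.idx = "mm"  ["mm"]
26. n7.tag = 11  [S.lim + 11]
27. n7.wid = 24  [24]
28. n0.lim = 6  [6]
29. n0.env = 20  [S₁.lim + 11]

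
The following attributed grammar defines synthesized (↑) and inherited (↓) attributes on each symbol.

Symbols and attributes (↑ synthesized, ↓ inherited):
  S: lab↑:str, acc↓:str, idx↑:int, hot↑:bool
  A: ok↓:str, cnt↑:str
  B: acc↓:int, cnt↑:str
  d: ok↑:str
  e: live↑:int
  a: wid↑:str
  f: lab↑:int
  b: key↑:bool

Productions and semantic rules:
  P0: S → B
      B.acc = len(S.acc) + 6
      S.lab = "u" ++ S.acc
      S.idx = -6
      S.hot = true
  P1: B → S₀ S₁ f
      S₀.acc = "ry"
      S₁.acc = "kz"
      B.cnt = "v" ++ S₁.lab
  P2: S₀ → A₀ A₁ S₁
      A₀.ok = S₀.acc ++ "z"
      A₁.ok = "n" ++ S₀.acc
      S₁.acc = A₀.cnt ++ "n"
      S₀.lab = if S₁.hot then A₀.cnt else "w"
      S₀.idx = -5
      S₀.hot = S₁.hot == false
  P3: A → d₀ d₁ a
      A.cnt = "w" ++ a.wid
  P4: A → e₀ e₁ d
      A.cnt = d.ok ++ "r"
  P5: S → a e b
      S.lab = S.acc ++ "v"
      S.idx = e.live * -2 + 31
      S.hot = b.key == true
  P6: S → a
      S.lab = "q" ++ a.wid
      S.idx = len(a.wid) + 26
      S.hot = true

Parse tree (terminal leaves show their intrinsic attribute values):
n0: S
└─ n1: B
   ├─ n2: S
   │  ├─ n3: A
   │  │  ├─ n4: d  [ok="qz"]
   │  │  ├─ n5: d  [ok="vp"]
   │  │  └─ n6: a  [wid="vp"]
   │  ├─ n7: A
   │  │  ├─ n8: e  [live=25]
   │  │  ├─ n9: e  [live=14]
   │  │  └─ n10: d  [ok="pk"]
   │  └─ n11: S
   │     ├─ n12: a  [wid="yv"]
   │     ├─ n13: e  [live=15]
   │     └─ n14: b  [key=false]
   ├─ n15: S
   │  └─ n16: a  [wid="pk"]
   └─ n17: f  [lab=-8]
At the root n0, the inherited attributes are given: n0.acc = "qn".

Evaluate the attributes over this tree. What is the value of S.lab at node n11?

"wvpnv"

1. n0.acc = "qn"  [given at root]
2. n1.acc = 8  [len(S.acc) + 6]
3. n2.acc = "ry"  ["ry"]
4. n3.ok = "ryz"  [S₀.acc ++ "z"]
5. n4.ok = "qz"  [terminal]
6. n5.ok = "vp"  [terminal]
7. n6.wid = "vp"  [terminal]
8. n3.cnt = "wvp"  ["w" ++ a.wid]
9. n7.ok = "nry"  ["n" ++ S₀.acc]
10. n8.live = 25  [terminal]
11. n9.live = 14  [terminal]
12. n10.ok = "pk"  [terminal]
13. n7.cnt = "pkr"  [d.ok ++ "r"]
14. n11.acc = "wvpn"  [A₀.cnt ++ "n"]
15. n12.wid = "yv"  [terminal]
16. n13.live = 15  [terminal]
17. n14.key = false  [terminal]
18. n11.lab = "wvpnv"  [S.acc ++ "v"]
19. n11.idx = 1  [e.live * -2 + 31]
20. n11.hot = false  [b.key == true]
21. n2.lab = "w"  [if S₁.hot then A₀.cnt else "w"]
22. n2.idx = -5  [-5]
23. n2.hot = true  [S₁.hot == false]
24. n15.acc = "kz"  ["kz"]
25. n16.wid = "pk"  [terminal]
26. n15.lab = "qpk"  ["q" ++ a.wid]
27. n15.idx = 28  [len(a.wid) + 26]
28. n15.hot = true  [true]
29. n17.lab = -8  [terminal]
30. n1.cnt = "vqpk"  ["v" ++ S₁.lab]
31. n0.lab = "uqn"  ["u" ++ S.acc]
32. n0.idx = -6  [-6]
33. n0.hot = true  [true]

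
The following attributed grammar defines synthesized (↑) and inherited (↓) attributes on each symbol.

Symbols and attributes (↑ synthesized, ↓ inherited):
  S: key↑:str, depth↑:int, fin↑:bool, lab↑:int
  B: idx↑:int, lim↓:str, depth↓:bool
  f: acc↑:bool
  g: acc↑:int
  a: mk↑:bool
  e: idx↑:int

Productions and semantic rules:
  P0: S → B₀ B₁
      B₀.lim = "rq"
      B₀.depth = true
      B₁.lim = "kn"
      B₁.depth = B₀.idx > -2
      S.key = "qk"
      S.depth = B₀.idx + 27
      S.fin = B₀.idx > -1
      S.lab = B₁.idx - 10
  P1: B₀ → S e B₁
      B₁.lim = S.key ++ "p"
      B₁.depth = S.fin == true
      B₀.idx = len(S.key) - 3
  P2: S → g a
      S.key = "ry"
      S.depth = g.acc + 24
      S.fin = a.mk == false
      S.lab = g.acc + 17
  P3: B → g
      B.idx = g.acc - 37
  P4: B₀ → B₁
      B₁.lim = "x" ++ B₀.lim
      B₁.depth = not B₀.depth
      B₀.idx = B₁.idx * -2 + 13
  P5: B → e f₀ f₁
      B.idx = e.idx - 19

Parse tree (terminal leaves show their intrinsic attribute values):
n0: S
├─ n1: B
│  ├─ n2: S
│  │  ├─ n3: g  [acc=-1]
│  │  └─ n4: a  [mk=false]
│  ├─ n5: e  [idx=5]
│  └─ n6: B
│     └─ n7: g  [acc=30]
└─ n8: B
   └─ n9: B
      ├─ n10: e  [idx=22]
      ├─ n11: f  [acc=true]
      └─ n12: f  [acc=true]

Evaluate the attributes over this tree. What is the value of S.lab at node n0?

-3

1. n1.lim = "rq"  ["rq"]
2. n1.depth = true  [true]
3. n3.acc = -1  [terminal]
4. n4.mk = false  [terminal]
5. n2.key = "ry"  ["ry"]
6. n2.depth = 23  [g.acc + 24]
7. n2.fin = true  [a.mk == false]
8. n2.lab = 16  [g.acc + 17]
9. n5.idx = 5  [terminal]
10. n6.lim = "ryp"  [S.key ++ "p"]
11. n6.depth = true  [S.fin == true]
12. n7.acc = 30  [terminal]
13. n6.idx = -7  [g.acc - 37]
14. n1.idx = -1  [len(S.key) - 3]
15. n8.lim = "kn"  ["kn"]
16. n8.depth = true  [B₀.idx > -2]
17. n9.lim = "xkn"  ["x" ++ B₀.lim]
18. n9.depth = false  [not B₀.depth]
19. n10.idx = 22  [terminal]
20. n11.acc = true  [terminal]
21. n12.acc = true  [terminal]
22. n9.idx = 3  [e.idx - 19]
23. n8.idx = 7  [B₁.idx * -2 + 13]
24. n0.key = "qk"  ["qk"]
25. n0.depth = 26  [B₀.idx + 27]
26. n0.fin = false  [B₀.idx > -1]
27. n0.lab = -3  [B₁.idx - 10]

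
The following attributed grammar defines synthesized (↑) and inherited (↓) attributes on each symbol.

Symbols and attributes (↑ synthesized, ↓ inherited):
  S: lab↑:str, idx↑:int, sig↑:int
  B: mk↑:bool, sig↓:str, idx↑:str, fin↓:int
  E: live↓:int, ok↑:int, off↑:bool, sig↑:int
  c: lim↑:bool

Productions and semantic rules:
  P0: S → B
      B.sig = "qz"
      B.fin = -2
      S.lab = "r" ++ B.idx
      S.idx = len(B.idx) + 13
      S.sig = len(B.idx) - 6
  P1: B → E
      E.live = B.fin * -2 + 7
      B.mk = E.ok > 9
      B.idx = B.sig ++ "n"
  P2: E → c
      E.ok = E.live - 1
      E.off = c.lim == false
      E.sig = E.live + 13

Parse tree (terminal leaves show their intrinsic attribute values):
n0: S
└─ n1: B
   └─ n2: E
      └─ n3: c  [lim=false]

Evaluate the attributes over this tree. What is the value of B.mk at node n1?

true

1. n1.sig = "qz"  ["qz"]
2. n1.fin = -2  [-2]
3. n2.live = 11  [B.fin * -2 + 7]
4. n3.lim = false  [terminal]
5. n2.ok = 10  [E.live - 1]
6. n2.off = true  [c.lim == false]
7. n2.sig = 24  [E.live + 13]
8. n1.mk = true  [E.ok > 9]
9. n1.idx = "qzn"  [B.sig ++ "n"]
10. n0.lab = "rqzn"  ["r" ++ B.idx]
11. n0.idx = 16  [len(B.idx) + 13]
12. n0.sig = -3  [len(B.idx) - 6]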